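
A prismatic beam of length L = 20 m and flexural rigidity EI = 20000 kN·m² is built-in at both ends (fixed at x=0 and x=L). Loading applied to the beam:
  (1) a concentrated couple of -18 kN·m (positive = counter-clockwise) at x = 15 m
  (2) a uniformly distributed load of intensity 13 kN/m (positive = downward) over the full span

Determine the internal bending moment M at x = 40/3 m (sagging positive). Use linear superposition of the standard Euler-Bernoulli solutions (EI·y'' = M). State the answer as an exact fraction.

M(40/3) = 9833/72 kN·m

Load 1 — applied couple M₀=-18 kN·m at a=15 m (b=L-a=5):
  M_1 = R_Ax - M_A  [x≤a] with R_A=-81/80, M_A=-45/8 = (-81/80)·(40/3) - (-45/8) = -63/8 kN·m
Load 2 — uniform load w=13 kN/m over full span:
  M_2 = wLx/2 - wL²/12 - wx²/2 = 13·20·(40/3)/2 - 13·20²/12 - 13·(40/3)²/2 = 1300/9 kN·m
Superposition: M = Σ M_i = 9833/72 kN·m ≈ 136.569444 kN·m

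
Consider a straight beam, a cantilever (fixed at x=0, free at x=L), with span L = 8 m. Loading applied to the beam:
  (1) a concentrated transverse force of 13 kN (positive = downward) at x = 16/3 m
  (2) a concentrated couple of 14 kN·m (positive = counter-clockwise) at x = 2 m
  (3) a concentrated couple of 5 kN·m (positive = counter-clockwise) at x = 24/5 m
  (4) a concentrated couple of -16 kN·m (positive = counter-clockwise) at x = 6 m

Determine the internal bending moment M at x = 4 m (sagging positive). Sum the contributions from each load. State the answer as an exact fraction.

M(4) = -85/3 kN·m

Load 1 — point force P=13 kN at a=16/3 m (b=L-a=8/3):
  M_1 = -P(a-x)  [x≤a] = -13·((16/3)-4) = -52/3 kN·m
Load 2 — applied couple M₀=14 kN·m at a=2 m (b=L-a=6):
  M_2 = 0  [x>a] = 0 kN·m
Load 3 — applied couple M₀=5 kN·m at a=24/5 m (b=L-a=16/5):
  M_3 = M₀  [x≤a] = 5 = 5 kN·m
Load 4 — applied couple M₀=-16 kN·m at a=6 m (b=L-a=2):
  M_4 = M₀  [x≤a] = (-16) = -16 kN·m
Superposition: M = Σ M_i = -85/3 kN·m ≈ -28.333333 kN·m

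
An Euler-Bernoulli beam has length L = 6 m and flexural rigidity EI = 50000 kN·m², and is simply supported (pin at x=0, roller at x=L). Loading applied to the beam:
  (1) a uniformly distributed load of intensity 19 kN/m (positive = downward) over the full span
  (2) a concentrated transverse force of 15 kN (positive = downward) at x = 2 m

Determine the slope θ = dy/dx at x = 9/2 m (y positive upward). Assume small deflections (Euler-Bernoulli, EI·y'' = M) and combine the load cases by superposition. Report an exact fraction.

θ(9/2) = 6653/2400000 rad

Load 1 — uniform load w=19 kN/m over full span:
  θ_1 = -w(L³-6Lx²+4x³)/(24EI) = -19·(6³-6·6·(9/2)²+4·(9/2)³)/(24·50000) = 1881/800000 rad
Load 2 — point force P=15 kN at a=2 m (b=L-a=4):
  θ_2 = -Pa(2L²-6Lx+3x²+a²)/(6LEI)  [x>a] = -15·2·(2·6²-6·6·(9/2)+3·(9/2)²+2²)/(6·6·50000) = 101/240000 rad
Superposition: θ = Σ θ_i = 6653/2400000 rad ≈ 0.002772 rad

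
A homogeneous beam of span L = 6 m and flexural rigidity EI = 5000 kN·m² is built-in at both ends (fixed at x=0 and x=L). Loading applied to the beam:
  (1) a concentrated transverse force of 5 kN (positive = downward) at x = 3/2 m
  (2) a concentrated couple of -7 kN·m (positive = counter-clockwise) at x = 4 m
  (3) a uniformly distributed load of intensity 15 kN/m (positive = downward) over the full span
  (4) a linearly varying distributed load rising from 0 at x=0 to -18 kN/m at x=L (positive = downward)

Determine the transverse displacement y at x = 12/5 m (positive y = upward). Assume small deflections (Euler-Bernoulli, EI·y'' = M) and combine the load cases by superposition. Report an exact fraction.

y(12/5) = -4920911/1250000000 m

Load 1 — point force P=5 kN at a=3/2 m (b=L-a=9/2):
  y_1 = -Pa²(L-x)²(3bL-(3b+a)(L-x))/(6L³EI)  [x>a] = -5·(3/2)²·(6-(12/5))²·(3·(9/2)·6-(3·(9/2)+(3/2))·(6-(12/5)))/(6·6³·5000) = -243/400000 m
Load 2 — applied couple M₀=-7 kN·m at a=4 m (b=L-a=2):
  y_2 = (R_Ax³/6 - M_Ax²/2)/EI  [x≤a] with R_A=-14/9, M_A=-7/3 = ((-14/9)·(12/5)³/6 - (-7/3)·(12/5)²/2)/5000 = 49/78125 m
Load 3 — uniform load w=15 kN/m over full span:
  y_3 = -wx²(L-x)²/(24EI) = -15·(12/5)²·(6-(12/5))²/(24·5000) = -729/78125 m
Load 4 — triangular load w₀=-18 kN/m (0→w₀ over full span):
  y_4 = -w₀x²(L-x)²(x+2L)/(120LEI) = -(-18)·(12/5)²·(6-(12/5))²·((12/5)+2·6)/(120·6·5000) = 52488/9765625 m
Superposition: y = Σ y_i = -4920911/1250000000 m ≈ -0.003937 m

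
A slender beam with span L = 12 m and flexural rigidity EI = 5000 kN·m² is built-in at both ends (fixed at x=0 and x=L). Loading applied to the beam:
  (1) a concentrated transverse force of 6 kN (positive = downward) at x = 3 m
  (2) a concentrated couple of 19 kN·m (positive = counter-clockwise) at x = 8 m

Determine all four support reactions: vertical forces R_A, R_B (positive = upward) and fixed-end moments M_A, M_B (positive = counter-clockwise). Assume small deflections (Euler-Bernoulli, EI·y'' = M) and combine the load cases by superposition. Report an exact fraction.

Load 1 — point force P=6 kN at a=3 m (b=L-a=9):
  R_A = Pb²(3a+b)/L³ = 6·9²·(3·3+9)/12³ = 81/16 kN
  M_A = Pab²/L² = 6·3·9²/12² = 81/8 kN·m
  R_B = Pa²(a+3b)/L³ = 6·3²·(3+3·9)/12³ = 15/16 kN
  M_B = -Pa²b/L² = -6·3²·9/12² = -27/8 kN·m
Load 2 — applied couple M₀=19 kN·m at a=8 m (b=L-a=4):
  R_A = 6M₀ab/L³ = 6·19·8·4/12³ = 19/9 kN
  M_A = M₀b(2a-b)/L² = 19·4·(2·8-4)/12² = 19/3 kN·m
  R_B = -6M₀ab/L³ = -6·19·8·4/12³ = -19/9 kN
  M_B = M₀a(2b-a)/L² = 19·8·(2·4-8)/12² = 0 kN·m
Superposition: R_A = 1033/144 kN, M_A = 395/24 kN·m, R_B = -169/144 kN, M_B = -27/8 kN·m

R_A = 1033/144 kN, M_A = 395/24 kN·m, R_B = -169/144 kN, M_B = -27/8 kN·m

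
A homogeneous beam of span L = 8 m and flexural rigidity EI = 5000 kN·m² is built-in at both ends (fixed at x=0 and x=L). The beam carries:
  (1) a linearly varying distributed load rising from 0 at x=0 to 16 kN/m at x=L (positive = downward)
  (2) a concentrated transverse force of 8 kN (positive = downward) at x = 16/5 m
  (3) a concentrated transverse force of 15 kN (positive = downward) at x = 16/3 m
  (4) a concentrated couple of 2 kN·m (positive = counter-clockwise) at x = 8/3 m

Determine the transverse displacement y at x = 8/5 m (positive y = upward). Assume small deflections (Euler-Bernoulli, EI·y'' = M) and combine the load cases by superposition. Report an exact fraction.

y(8/5) = -2505472/263671875 m

Load 1 — triangular load w₀=16 kN/m (0→w₀ over full span):
  y_1 = -w₀x²(L-x)²(x+2L)/(120LEI) = -16·(8/5)²·(8-(8/5))²·((8/5)+2·8)/(120·8·5000) = -180224/29296875 m
Load 2 — point force P=8 kN at a=16/5 m (b=L-a=24/5):
  y_2 = -Pb²x²(3aL-(3a+b)x)/(6L³EI)  [x≤a] = -8·(24/5)²·(8/5)²·(3·(16/5)·8-(3·(16/5)+(24/5))·(8/5))/(6·8³·5000) = -16128/9765625 m
Load 3 — point force P=15 kN at a=16/3 m (b=L-a=8/3):
  y_3 = -Pb²x²(3aL-(3a+b)x)/(6L³EI)  [x≤a] = -15·(8/3)²·(8/5)²·(3·(16/3)·8-(3·(16/3)+(8/3))·(8/5))/(6·8³·5000) = -736/421875 m
Load 4 — applied couple M₀=2 kN·m at a=8/3 m (b=L-a=16/3):
  y_4 = (R_Ax³/6 - M_Ax²/2)/EI  [x≤a] with R_A=1/3, M_A=0 = ((1/3)·(8/5)³/6 - 0·(8/5)²/2)/5000 = 32/703125 m
Superposition: y = Σ y_i = -2505472/263671875 m ≈ -0.009502 m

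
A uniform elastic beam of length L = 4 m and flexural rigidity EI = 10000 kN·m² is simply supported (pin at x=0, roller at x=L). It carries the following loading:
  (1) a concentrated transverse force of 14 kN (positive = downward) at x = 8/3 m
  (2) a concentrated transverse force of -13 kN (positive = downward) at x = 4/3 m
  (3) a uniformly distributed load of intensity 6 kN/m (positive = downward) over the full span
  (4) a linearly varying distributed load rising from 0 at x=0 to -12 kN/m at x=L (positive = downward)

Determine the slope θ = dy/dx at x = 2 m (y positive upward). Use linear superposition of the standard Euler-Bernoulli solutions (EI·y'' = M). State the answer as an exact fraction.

Load 1 — point force P=14 kN at a=8/3 m (b=L-a=4/3):
  θ_1 = -Pb(L²-b²-3x²)/(6LEI)  [x≤a] = -14·(4/3)·(4²-(4/3)²-3·2²)/(6·4·10000) = -7/40500 rad
Load 2 — point force P=-13 kN at a=4/3 m (b=L-a=8/3):
  θ_2 = -Pa(2L²-6Lx+3x²+a²)/(6LEI)  [x>a] = -(-13)·(4/3)·(2·4²-6·4·2+3·2²+(4/3)²)/(6·4·10000) = -13/81000 rad
Load 3 — uniform load w=6 kN/m over full span:
  θ_3 = -w(L³-6Lx²+4x³)/(24EI) = -6·(4³-6·4·2²+4·2³)/(24·10000) = 0 rad
Load 4 — triangular load w₀=-12 kN/m (0→w₀ over full span):
  θ_4 = -w₀(7L⁴-30L²x²+15x⁴)/(360LEI) = -(-12)·(7·4⁴-30·4²·2²+15·2⁴)/(360·4·10000) = 7/75000 rad
Superposition: θ = Σ θ_i = -3/12500 rad ≈ -0.000240 rad

θ(2) = -3/12500 rad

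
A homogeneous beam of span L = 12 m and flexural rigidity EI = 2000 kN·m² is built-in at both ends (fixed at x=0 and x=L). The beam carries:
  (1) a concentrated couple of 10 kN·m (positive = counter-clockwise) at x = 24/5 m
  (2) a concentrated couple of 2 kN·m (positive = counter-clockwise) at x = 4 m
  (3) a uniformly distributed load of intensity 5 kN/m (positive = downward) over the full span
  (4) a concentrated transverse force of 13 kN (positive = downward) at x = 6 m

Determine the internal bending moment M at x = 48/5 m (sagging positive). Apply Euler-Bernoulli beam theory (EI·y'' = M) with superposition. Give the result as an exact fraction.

Load 1 — applied couple M₀=10 kN·m at a=24/5 m (b=L-a=36/5):
  M_1 = R_Ax - M_A - M₀  [x>a] with R_A=6/5, M_A=6/5 = (6/5)·(48/5) - (6/5) - 10 = 8/25 kN·m
Load 2 — applied couple M₀=2 kN·m at a=4 m (b=L-a=8):
  M_2 = R_Ax - M_A - M₀  [x>a] with R_A=2/9, M_A=0 = (2/9)·(48/5) - 0 - 2 = 2/15 kN·m
Load 3 — uniform load w=5 kN/m over full span:
  M_3 = wLx/2 - wL²/12 - wx²/2 = 5·12·(48/5)/2 - 5·12²/12 - 5·(48/5)²/2 = -12/5 kN·m
Load 4 — point force P=13 kN at a=6 m (b=L-a=6):
  M_4 = Pa²(a+3b)(L-x)/L³ - Pa²b/L²  [x>a] = 13·6²·(6+3·6)·(12-(48/5))/12³ - 13·6²·6/12² = -39/10 kN·m
Superposition: M = Σ M_i = -877/150 kN·m ≈ -5.846667 kN·m

M(48/5) = -877/150 kN·m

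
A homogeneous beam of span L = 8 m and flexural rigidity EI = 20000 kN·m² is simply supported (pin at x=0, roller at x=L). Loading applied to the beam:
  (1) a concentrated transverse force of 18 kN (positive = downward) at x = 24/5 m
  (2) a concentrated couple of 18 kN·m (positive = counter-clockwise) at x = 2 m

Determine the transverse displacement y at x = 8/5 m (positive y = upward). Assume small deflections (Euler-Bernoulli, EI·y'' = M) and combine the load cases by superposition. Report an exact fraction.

Load 1 — point force P=18 kN at a=24/5 m (b=L-a=16/5):
  y_1 = -Pbx(L²-b²-x²)/(6LEI)  [x≤a] = -18·(16/5)·(8/5)·(8²-(16/5)²-(8/5)²)/(6·8·20000) = -384/78125 m
Load 2 — applied couple M₀=18 kN·m at a=2 m (b=L-a=6):
  y_2 = (M₀x³/(6L)+C₁x)/EI  [x≤a] with C₁=M₀(3b²-L²)/(6L)=33/2 = (18·(8/5)³/(6·8)+(33/2)·(8/5))/20000 = 873/625000 m
Superposition: y = Σ y_i = -2199/625000 m ≈ -0.003518 m

y(8/5) = -2199/625000 m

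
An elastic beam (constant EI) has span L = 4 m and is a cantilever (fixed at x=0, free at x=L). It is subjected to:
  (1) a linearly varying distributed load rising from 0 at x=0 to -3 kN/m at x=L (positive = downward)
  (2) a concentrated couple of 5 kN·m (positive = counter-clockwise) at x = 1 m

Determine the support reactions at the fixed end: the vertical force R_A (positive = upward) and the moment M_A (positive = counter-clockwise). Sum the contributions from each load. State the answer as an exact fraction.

Load 1 — triangular load w₀=-3 kN/m (0→w₀ over full span):
  R_A = w₀L/2 = (-3)·4/2 = -6 kN
  M_A = w₀L²/3 = (-3)·4²/3 = -16 kN·m
Load 2 — applied couple M₀=5 kN·m at a=1 m (b=L-a=3):
  R_A = 0 kN
  M_A = -M₀ = -5 kN·m
Superposition: R_A = -6 kN, M_A = -21 kN·m

R_A = -6 kN, M_A = -21 kN·m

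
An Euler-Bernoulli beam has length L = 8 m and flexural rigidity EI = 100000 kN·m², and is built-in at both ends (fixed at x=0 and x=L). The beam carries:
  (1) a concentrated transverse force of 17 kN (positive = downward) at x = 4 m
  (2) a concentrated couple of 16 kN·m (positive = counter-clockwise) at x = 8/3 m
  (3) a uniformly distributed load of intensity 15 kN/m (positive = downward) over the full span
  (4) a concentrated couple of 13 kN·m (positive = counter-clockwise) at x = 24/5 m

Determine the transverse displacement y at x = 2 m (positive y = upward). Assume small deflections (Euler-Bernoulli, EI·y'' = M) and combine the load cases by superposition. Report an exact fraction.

y(2) = -643/562500 m

Load 1 — point force P=17 kN at a=4 m (b=L-a=4):
  y_1 = -Pb²x²(3aL-(3a+b)x)/(6L³EI)  [x≤a] = -17·4²·2²·(3·4·8-(3·4+4)·2)/(6·8³·100000) = -17/75000 m
Load 2 — applied couple M₀=16 kN·m at a=8/3 m (b=L-a=16/3):
  y_2 = (R_Ax³/6 - M_Ax²/2)/EI  [x≤a] with R_A=8/3, M_A=0 = ((8/3)·2³/6 - 0·2²/2)/100000 = 1/28125 m
Load 3 — uniform load w=15 kN/m over full span:
  y_3 = -wx²(L-x)²/(24EI) = -15·2²·(8-2)²/(24·100000) = -9/10000 m
Load 4 — applied couple M₀=13 kN·m at a=24/5 m (b=L-a=16/5):
  y_4 = (R_Ax³/6 - M_Ax²/2)/EI  [x≤a] with R_A=117/50, M_A=104/25 = ((117/50)·2³/6 - (104/25)·2²/2)/100000 = -13/250000 m
Superposition: y = Σ y_i = -643/562500 m ≈ -0.001143 m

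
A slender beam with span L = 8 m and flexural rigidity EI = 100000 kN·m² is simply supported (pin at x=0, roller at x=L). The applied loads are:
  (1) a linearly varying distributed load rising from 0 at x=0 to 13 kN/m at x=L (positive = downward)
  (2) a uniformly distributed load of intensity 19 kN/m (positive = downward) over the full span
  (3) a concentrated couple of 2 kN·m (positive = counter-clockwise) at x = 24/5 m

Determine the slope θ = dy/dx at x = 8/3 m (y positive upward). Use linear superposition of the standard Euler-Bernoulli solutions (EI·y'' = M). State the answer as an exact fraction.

Load 1 — triangular load w₀=13 kN/m (0→w₀ over full span):
  θ_1 = -w₀(7L⁴-30L²x²+15x⁴)/(360LEI) = -13·(7·8⁴-30·8²·(8/3)²+15·(8/3)⁴)/(360·8·100000) = -2704/3796875 rad
Load 2 — uniform load w=19 kN/m over full span:
  θ_2 = -w(L³-6Lx²+4x³)/(24EI) = -19·(8³-6·8·(8/3)²+4·(8/3)³)/(24·100000) = -494/253125 rad
Load 3 — applied couple M₀=2 kN·m at a=24/5 m (b=L-a=16/5):
  θ_3 = (M₀x²/(2L)+C₁)/EI  [x≤a] with C₁=M₀(3b²-L²)/(6L)=-104/75 = (2·(8/3)²/(2·8)+(-104/75))/100000 = -7/1406250 rad
Superposition: θ = Σ θ_i = -101329/37968750 rad ≈ -0.002669 rad

θ(8/3) = -101329/37968750 rad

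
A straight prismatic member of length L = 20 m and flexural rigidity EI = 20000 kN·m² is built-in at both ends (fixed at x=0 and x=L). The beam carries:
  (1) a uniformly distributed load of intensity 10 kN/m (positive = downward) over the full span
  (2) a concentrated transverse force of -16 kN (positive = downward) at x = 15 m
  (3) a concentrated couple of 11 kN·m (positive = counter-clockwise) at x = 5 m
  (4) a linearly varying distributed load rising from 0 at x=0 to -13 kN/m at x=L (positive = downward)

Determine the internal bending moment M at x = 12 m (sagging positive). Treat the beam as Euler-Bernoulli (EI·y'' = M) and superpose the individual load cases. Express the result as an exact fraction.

Load 1 — uniform load w=10 kN/m over full span:
  M_1 = wLx/2 - wL²/12 - wx²/2 = 10·20·12/2 - 10·20²/12 - 10·12²/2 = 440/3 kN·m
Load 2 — point force P=-16 kN at a=15 m (b=L-a=5):
  M_2 = Pb²(3a+b)x/L³ - Pab²/L²  [x≤a] = (-16)·5²·(3·15+5)·12/20³ - (-16)·15·5²/20² = -15 kN·m
Load 3 — applied couple M₀=11 kN·m at a=5 m (b=L-a=15):
  M_3 = R_Ax - M_A - M₀  [x>a] with R_A=99/160, M_A=-33/16 = (99/160)·12 - (-33/16) - 11 = -121/80 kN·m
Load 4 — triangular load w₀=-13 kN/m (0→w₀ over full span):
  M_4 = 3w₀Lx/20 - w₀L²/30 - w₀x³/(6L) = 3·(-13)·20·12/20 - (-13)·20²/30 - (-13)·12³/(6·20) = -1612/15 kN·m
Superposition: M = Σ M_i = 363/16 kN·m ≈ 22.687500 kN·m

M(12) = 363/16 kN·m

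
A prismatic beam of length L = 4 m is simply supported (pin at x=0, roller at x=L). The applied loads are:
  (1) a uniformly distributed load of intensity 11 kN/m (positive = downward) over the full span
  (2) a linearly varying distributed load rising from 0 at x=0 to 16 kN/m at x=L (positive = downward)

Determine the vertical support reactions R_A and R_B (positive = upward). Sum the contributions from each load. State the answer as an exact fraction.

R_A = 98/3 kN, R_B = 130/3 kN

Load 1 — uniform load w=11 kN/m over full span:
  R_A = wL/2 = 11·4/2 = 22 kN
  R_B = wL/2 = 11·4/2 = 22 kN
Load 2 — triangular load w₀=16 kN/m (0→w₀ over full span):
  R_A = w₀L/6 = 16·4/6 = 32/3 kN
  R_B = w₀L/3 = 16·4/3 = 64/3 kN
Superposition: R_A = 98/3 kN, R_B = 130/3 kN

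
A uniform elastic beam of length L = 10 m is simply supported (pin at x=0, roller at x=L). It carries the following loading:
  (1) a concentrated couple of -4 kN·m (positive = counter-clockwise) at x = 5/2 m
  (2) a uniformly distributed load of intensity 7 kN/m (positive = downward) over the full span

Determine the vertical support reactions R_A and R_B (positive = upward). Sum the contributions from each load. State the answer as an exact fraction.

R_A = 173/5 kN, R_B = 177/5 kN

Load 1 — applied couple M₀=-4 kN·m at a=5/2 m (b=L-a=15/2):
  R_A = M₀/L = (-4)/10 = -2/5 kN
  R_B = -M₀/L = -(-4)/10 = 2/5 kN
Load 2 — uniform load w=7 kN/m over full span:
  R_A = wL/2 = 7·10/2 = 35 kN
  R_B = wL/2 = 7·10/2 = 35 kN
Superposition: R_A = 173/5 kN, R_B = 177/5 kN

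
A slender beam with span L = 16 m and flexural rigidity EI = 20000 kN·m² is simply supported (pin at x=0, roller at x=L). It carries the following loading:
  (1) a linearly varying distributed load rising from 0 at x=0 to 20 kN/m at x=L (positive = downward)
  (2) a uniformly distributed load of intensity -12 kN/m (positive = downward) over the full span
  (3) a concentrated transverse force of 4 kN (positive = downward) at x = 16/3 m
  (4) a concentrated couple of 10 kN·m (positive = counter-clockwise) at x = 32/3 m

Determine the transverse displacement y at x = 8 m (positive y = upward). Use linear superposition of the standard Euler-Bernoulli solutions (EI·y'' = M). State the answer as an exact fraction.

Load 1 — triangular load w₀=20 kN/m (0→w₀ over full span):
  y_1 = -w₀x(7L⁴-10L²x²+3x⁴)/(360LEI) = -20·8·(7·16⁴-10·16²·8²+3·8⁴)/(360·16·20000) = -32/75 m
Load 2 — uniform load w=-12 kN/m over full span:
  y_2 = -wx(L³-2Lx²+x³)/(24EI) = -(-12)·8·(16³-2·16·8²+8³)/(24·20000) = 64/125 m
Load 3 — point force P=4 kN at a=16/3 m (b=L-a=32/3):
  y_3 = -Pa(L-x)(2Lx-a²-x²)/(6LEI)  [x>a] = -4·(16/3)·(16-8)·(2·16·8-(16/3)²-8²)/(6·16·20000) = -736/50625 m
Load 4 — applied couple M₀=10 kN·m at a=32/3 m (b=L-a=16/3):
  y_4 = (M₀x³/(6L)+C₁x)/EI  [x≤a] with C₁=M₀(3b²-L²)/(6L)=-160/9 = (10·8³/(6·16)+(-160/9)·8)/20000 = -1/225 m
Superposition: y = Σ y_i = 3359/50625 m ≈ 0.066351 m

y(8) = 3359/50625 m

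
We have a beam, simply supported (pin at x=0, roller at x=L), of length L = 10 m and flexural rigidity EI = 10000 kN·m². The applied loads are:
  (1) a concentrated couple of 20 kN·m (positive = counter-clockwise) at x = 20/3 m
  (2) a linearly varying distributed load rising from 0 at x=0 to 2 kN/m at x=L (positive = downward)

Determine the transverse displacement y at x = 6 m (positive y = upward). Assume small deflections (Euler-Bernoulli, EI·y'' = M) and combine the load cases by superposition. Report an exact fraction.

Load 1 — applied couple M₀=20 kN·m at a=20/3 m (b=L-a=10/3):
  y_1 = (M₀x³/(6L)+C₁x)/EI  [x≤a] with C₁=M₀(3b²-L²)/(6L)=-200/9 = (20·6³/(6·10)+(-200/9)·6)/10000 = -23/3750 m
Load 2 — triangular load w₀=2 kN/m (0→w₀ over full span):
  y_2 = -w₀x(7L⁴-10L²x²+3x⁴)/(360LEI) = -2·6·(7·10⁴-10·10²·6²+3·6⁴)/(360·10·10000) = -592/46875 m
Superposition: y = Σ y_i = -1759/93750 m ≈ -0.018763 m

y(6) = -1759/93750 m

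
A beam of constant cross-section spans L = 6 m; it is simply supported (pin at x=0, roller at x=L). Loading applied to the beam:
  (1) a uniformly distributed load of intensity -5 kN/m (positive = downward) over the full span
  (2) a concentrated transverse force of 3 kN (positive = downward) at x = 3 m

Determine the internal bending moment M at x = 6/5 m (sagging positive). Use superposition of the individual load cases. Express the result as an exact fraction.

Load 1 — uniform load w=-5 kN/m over full span:
  M_1 = wx(L-x)/2 = (-5)·(6/5)·(6-(6/5))/2 = -72/5 kN·m
Load 2 — point force P=3 kN at a=3 m (b=L-a=3):
  M_2 = Pbx/L  [x≤a] = 3·3·(6/5)/6 = 9/5 kN·m
Superposition: M = Σ M_i = -63/5 kN·m ≈ -12.600000 kN·m

M(6/5) = -63/5 kN·m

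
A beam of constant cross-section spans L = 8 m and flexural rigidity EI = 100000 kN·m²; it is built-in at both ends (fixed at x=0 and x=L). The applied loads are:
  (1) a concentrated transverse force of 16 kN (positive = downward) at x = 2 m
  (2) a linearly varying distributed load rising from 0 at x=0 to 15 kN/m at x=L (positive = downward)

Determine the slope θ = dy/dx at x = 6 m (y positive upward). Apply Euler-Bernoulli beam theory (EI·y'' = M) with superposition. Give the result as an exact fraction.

Load 1 — point force P=16 kN at a=2 m (b=L-a=6):
  θ_1 = Pa²(L-x)(2bL-(3b+a)(L-x))/(2L³EI)  [x>a] = 16·2²·(8-6)·(2·6·8-(3·6+2)·(8-6))/(2·8³·100000) = 7/100000 rad
Load 2 — triangular load w₀=15 kN/m (0→w₀ over full span):
  θ_2 = -w₀(2x(L-x)(L-2x)(x+2L)+x²(L-x)²)/(120LEI) = -15·(2·6·(8-6)·(8-2·6)·(6+2·8)+6²·(8-6)²)/(120·8·100000) = 123/400000 rad
Superposition: θ = Σ θ_i = 151/400000 rad ≈ 0.000378 rad

θ(6) = 151/400000 rad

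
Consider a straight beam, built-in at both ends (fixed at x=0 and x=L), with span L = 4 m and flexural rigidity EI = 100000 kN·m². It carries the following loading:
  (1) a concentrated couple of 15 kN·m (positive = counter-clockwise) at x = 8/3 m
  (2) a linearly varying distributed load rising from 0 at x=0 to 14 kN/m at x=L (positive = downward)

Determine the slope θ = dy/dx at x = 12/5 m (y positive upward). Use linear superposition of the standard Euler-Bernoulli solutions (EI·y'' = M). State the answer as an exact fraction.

Load 1 — applied couple M₀=15 kN·m at a=8/3 m (b=L-a=4/3):
  θ_1 = (R_Ax²/2 - M_Ax)/EI  [x≤a] with R_A=5, M_A=5 = (5·(12/5)²/2 - 5·(12/5))/100000 = 3/125000 rad
Load 2 — triangular load w₀=14 kN/m (0→w₀ over full span):
  θ_2 = -w₀(2x(L-x)(L-2x)(x+2L)+x²(L-x)²)/(120LEI) = -14·(2·(12/5)·(4-(12/5))·(4-2·(12/5))·((12/5)+2·4)+(12/5)²·(4-(12/5))²)/(120·4·100000) = 28/1953125 rad
Superposition: θ = Σ θ_i = 599/15625000 rad ≈ 0.000038 rad

θ(12/5) = 599/15625000 rad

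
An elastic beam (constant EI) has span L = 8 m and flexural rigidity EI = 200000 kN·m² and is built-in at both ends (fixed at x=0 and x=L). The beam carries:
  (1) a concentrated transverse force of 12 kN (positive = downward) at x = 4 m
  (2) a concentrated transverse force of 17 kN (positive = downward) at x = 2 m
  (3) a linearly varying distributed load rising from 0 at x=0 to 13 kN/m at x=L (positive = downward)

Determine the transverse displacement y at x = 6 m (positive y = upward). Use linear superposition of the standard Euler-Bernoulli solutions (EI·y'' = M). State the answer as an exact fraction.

Load 1 — point force P=12 kN at a=4 m (b=L-a=4):
  y_1 = -Pa²(L-x)²(3bL-(3b+a)(L-x))/(6L³EI)  [x>a] = -12·4²·(8-6)²·(3·4·8-(3·4+4)·(8-6))/(6·8³·200000) = -1/12500 m
Load 2 — point force P=17 kN at a=2 m (b=L-a=6):
  y_2 = -Pa²(L-x)²(3bL-(3b+a)(L-x))/(6L³EI)  [x>a] = -17·2²·(8-6)²·(3·6·8-(3·6+2)·(8-6))/(6·8³·200000) = -221/4800000 m
Load 3 — triangular load w₀=13 kN/m (0→w₀ over full span):
  y_3 = -w₀x²(L-x)²(x+2L)/(120LEI) = -13·6²·(8-6)²·(6+2·8)/(120·8·200000) = -429/2000000 m
Superposition: y = Σ y_i = -8173/24000000 m ≈ -0.000341 m

y(6) = -8173/24000000 m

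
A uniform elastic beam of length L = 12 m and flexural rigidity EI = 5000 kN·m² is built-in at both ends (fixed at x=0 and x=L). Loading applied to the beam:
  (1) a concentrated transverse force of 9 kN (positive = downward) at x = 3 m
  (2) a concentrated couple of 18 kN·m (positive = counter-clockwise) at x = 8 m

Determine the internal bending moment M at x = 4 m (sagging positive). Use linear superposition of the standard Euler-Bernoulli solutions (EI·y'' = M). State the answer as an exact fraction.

Load 1 — point force P=9 kN at a=3 m (b=L-a=9):
  M_1 = Pa²(a+3b)(L-x)/L³ - Pa²b/L²  [x>a] = 9·3²·(3+3·9)·(12-4)/12³ - 9·3²·9/12² = 99/16 kN·m
Load 2 — applied couple M₀=18 kN·m at a=8 m (b=L-a=4):
  M_2 = R_Ax - M_A  [x≤a] with R_A=2, M_A=6 = 2·4 - 6 = 2 kN·m
Superposition: M = Σ M_i = 131/16 kN·m ≈ 8.187500 kN·m

M(4) = 131/16 kN·m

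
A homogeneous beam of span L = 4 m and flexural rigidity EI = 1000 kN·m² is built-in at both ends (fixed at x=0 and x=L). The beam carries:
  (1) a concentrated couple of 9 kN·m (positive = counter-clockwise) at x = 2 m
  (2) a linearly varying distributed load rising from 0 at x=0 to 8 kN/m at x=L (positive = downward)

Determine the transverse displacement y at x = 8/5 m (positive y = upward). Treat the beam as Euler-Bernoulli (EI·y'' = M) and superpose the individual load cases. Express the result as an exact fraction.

y(8/5) = -5733/1953125 m

Load 1 — applied couple M₀=9 kN·m at a=2 m (b=L-a=2):
  y_1 = (R_Ax³/6 - M_Ax²/2)/EI  [x≤a] with R_A=27/8, M_A=9/4 = ((27/8)·(8/5)³/6 - (9/4)·(8/5)²/2)/1000 = -9/15625 m
Load 2 — triangular load w₀=8 kN/m (0→w₀ over full span):
  y_2 = -w₀x²(L-x)²(x+2L)/(120LEI) = -8·(8/5)²·(4-(8/5))²·((8/5)+2·4)/(120·4·1000) = -4608/1953125 m
Superposition: y = Σ y_i = -5733/1953125 m ≈ -0.002935 m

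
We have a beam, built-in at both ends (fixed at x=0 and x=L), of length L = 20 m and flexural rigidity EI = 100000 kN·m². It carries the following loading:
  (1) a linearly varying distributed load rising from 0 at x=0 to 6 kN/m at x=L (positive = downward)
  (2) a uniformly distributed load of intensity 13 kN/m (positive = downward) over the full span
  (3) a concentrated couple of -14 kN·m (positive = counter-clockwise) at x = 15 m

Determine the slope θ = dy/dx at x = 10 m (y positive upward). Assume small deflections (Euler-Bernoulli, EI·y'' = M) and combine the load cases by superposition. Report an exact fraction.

Load 1 — triangular load w₀=6 kN/m (0→w₀ over full span):
  θ_1 = -w₀(2x(L-x)(L-2x)(x+2L)+x²(L-x)²)/(120LEI) = -6·(2·10·(20-10)·(20-2·10)·(10+2·20)+10²·(20-10)²)/(120·20·100000) = -1/4000 rad
Load 2 — uniform load w=13 kN/m over full span:
  θ_2 = -wx(L-x)(L-2x)/(12EI) = -13·10·(20-10)·(20-2·10)/(12·100000) = 0 rad
Load 3 — applied couple M₀=-14 kN·m at a=15 m (b=L-a=5):
  θ_3 = (R_Ax²/2 - M_Ax)/EI  [x≤a] with R_A=-63/80, M_A=-35/8 = ((-63/80)·10²/2 - (-35/8)·10)/100000 = 7/160000 rad
Superposition: θ = Σ θ_i = -33/160000 rad ≈ -0.000206 rad

θ(10) = -33/160000 rad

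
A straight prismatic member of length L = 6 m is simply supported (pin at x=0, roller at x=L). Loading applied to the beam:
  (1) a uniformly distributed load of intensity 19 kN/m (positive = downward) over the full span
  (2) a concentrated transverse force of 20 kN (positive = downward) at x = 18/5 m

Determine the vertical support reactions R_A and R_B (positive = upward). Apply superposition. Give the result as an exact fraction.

Load 1 — uniform load w=19 kN/m over full span:
  R_A = wL/2 = 19·6/2 = 57 kN
  R_B = wL/2 = 19·6/2 = 57 kN
Load 2 — point force P=20 kN at a=18/5 m (b=L-a=12/5):
  R_A = Pb/L = 20·(12/5)/6 = 8 kN
  R_B = Pa/L = 20·(18/5)/6 = 12 kN
Superposition: R_A = 65 kN, R_B = 69 kN

R_A = 65 kN, R_B = 69 kN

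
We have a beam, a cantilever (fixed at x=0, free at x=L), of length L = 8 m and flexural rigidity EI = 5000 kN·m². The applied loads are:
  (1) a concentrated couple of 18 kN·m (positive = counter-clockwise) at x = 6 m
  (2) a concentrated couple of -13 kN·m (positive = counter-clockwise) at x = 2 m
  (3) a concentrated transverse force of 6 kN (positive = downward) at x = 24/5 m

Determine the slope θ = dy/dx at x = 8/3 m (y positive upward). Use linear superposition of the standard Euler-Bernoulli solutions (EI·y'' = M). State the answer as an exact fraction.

θ(8/3) = -251/37500 rad

Load 1 — applied couple M₀=18 kN·m at a=6 m (b=L-a=2):
  θ_1 = M₀x/EI  [x≤a] = 18·(8/3)/5000 = 6/625 rad
Load 2 — applied couple M₀=-13 kN·m at a=2 m (b=L-a=6):
  θ_2 = M₀a/EI  [x>a] = (-13)·2/5000 = -13/2500 rad
Load 3 — point force P=6 kN at a=24/5 m (b=L-a=16/5):
  θ_3 = -Px(2a-x)/(2EI)  [x≤a] = -6·(8/3)·(2·(24/5)-(8/3))/(2·5000) = -104/9375 rad
Superposition: θ = Σ θ_i = -251/37500 rad ≈ -0.006693 rad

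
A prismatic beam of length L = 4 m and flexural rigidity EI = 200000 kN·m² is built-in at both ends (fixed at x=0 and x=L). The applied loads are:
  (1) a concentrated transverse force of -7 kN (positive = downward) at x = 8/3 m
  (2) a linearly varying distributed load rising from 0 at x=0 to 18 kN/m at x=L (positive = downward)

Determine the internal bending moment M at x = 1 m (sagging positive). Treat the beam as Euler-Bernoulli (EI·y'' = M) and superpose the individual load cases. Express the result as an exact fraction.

M(1) = 383/540 kN·m

Load 1 — point force P=-7 kN at a=8/3 m (b=L-a=4/3):
  M_1 = Pb²(3a+b)x/L³ - Pab²/L²  [x≤a] = (-7)·(4/3)²·(3·(8/3)+(4/3))·1/4³ - (-7)·(8/3)·(4/3)²/4² = 7/27 kN·m
Load 2 — triangular load w₀=18 kN/m (0→w₀ over full span):
  M_2 = 3w₀Lx/20 - w₀L²/30 - w₀x³/(6L) = 3·18·4·1/20 - 18·4²/30 - 18·1³/(6·4) = 9/20 kN·m
Superposition: M = Σ M_i = 383/540 kN·m ≈ 0.709259 kN·m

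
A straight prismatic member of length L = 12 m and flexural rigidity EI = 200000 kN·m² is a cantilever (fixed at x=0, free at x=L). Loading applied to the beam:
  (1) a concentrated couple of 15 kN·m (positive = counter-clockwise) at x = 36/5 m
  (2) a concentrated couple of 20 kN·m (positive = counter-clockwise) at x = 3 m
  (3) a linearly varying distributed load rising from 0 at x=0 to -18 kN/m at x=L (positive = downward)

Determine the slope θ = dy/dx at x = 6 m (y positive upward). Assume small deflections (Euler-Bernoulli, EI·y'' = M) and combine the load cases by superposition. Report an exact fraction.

Load 1 — applied couple M₀=15 kN·m at a=36/5 m (b=L-a=24/5):
  θ_1 = M₀x/EI  [x≤a] = 15·6/200000 = 9/20000 rad
Load 2 — applied couple M₀=20 kN·m at a=3 m (b=L-a=9):
  θ_2 = M₀a/EI  [x>a] = 20·3/200000 = 3/10000 rad
Load 3 — triangular load w₀=-18 kN/m (0→w₀ over full span):
  θ_3 = (w₀Lx²/4-w₀L²x/3-w₀x⁴/(24L))/EI = ((-18)·12·6²/4-(-18)·12²·6/3-(-18)·6⁴/(24·12))/200000 = 3321/200000 rad
Superposition: θ = Σ θ_i = 3471/200000 rad ≈ 0.017355 rad

θ(6) = 3471/200000 rad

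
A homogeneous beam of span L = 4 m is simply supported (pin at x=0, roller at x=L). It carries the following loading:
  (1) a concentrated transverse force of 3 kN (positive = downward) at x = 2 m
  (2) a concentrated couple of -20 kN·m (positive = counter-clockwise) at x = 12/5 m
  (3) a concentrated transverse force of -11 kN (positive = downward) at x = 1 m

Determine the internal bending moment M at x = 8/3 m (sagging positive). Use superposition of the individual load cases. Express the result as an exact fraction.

Load 1 — point force P=3 kN at a=2 m (b=L-a=2):
  M_1 = Pa(L-x)/L  [x>a] = 3·2·(4-(8/3))/4 = 2 kN·m
Load 2 — applied couple M₀=-20 kN·m at a=12/5 m (b=L-a=8/5):
  M_2 = M₀x/L - M₀  [x>a] = (-20)·(8/3)/4 - (-20) = 20/3 kN·m
Load 3 — point force P=-11 kN at a=1 m (b=L-a=3):
  M_3 = Pa(L-x)/L  [x>a] = (-11)·1·(4-(8/3))/4 = -11/3 kN·m
Superposition: M = Σ M_i = 5 kN·m ≈ 5.000000 kN·m

M(8/3) = 5 kN·m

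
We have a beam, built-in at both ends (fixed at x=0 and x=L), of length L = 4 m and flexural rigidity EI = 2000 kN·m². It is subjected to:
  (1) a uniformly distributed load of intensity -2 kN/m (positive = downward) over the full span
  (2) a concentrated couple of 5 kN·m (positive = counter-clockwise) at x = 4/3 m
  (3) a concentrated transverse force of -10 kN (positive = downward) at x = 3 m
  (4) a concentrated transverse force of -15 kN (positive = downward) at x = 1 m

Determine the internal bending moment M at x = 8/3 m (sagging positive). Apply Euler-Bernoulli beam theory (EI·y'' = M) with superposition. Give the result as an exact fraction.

Load 1 — uniform load w=-2 kN/m over full span:
  M_1 = wLx/2 - wL²/12 - wx²/2 = (-2)·4·(8/3)/2 - (-2)·4²/12 - (-2)·(8/3)²/2 = -8/9 kN·m
Load 2 — applied couple M₀=5 kN·m at a=4/3 m (b=L-a=8/3):
  M_2 = R_Ax - M_A - M₀  [x>a] with R_A=5/3, M_A=0 = (5/3)·(8/3) - 0 - 5 = -5/9 kN·m
Load 3 — point force P=-10 kN at a=3 m (b=L-a=1):
  M_3 = Pb²(3a+b)x/L³ - Pab²/L²  [x≤a] = (-10)·1²·(3·3+1)·(8/3)/4³ - (-10)·3·1²/4² = -55/24 kN·m
Load 4 — point force P=-15 kN at a=1 m (b=L-a=3):
  M_4 = Pa²(a+3b)(L-x)/L³ - Pa²b/L²  [x>a] = (-15)·1²·(1+3·3)·(4-(8/3))/4³ - (-15)·1²·3/4² = -5/16 kN·m
Superposition: M = Σ M_i = -583/144 kN·m ≈ -4.048611 kN·m

M(8/3) = -583/144 kN·m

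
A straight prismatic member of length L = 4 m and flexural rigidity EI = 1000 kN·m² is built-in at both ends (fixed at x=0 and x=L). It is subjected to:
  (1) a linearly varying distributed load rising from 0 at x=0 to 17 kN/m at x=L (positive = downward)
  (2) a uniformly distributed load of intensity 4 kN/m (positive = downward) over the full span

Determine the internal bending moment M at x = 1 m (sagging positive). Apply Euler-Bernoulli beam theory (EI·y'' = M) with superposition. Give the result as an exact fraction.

Load 1 — triangular load w₀=17 kN/m (0→w₀ over full span):
  M_1 = 3w₀Lx/20 - w₀L²/30 - w₀x³/(6L) = 3·17·4·1/20 - 17·4²/30 - 17·1³/(6·4) = 17/40 kN·m
Load 2 — uniform load w=4 kN/m over full span:
  M_2 = wLx/2 - wL²/12 - wx²/2 = 4·4·1/2 - 4·4²/12 - 4·1²/2 = 2/3 kN·m
Superposition: M = Σ M_i = 131/120 kN·m ≈ 1.091667 kN·m

M(1) = 131/120 kN·m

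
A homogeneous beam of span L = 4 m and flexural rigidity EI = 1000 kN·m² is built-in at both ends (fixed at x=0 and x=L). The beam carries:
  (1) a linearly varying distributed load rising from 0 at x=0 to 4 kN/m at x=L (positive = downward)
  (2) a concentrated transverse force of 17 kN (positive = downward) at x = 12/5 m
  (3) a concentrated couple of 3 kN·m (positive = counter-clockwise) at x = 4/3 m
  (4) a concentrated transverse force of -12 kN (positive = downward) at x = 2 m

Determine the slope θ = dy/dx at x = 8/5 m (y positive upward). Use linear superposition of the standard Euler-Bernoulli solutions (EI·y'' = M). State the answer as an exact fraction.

θ(8/5) = -781/781250 rad

Load 1 — triangular load w₀=4 kN/m (0→w₀ over full span):
  θ_1 = -w₀(2x(L-x)(L-2x)(x+2L)+x²(L-x)²)/(120LEI) = -4·(2·(8/5)·(4-(8/5))·(4-2·(8/5))·((8/5)+2·4)+(8/5)²·(4-(8/5))²)/(120·4·1000) = -48/78125 rad
Load 2 — point force P=17 kN at a=12/5 m (b=L-a=8/5):
  θ_2 = -Pb²x(2aL-(3a+b)x)/(2L³EI)  [x≤a] = -17·(8/5)²·(8/5)·(2·(12/5)·4-(3·(12/5)+(8/5))·(8/5))/(2·4³·1000) = -1088/390625 rad
Load 3 — applied couple M₀=3 kN·m at a=4/3 m (b=L-a=8/3):
  θ_3 = (R_Ax²/2 - M_Ax - M₀(x-a))/EI  [x>a] with R_A=1, M_A=0 = (1·(8/5)²/2 - 0·(8/5) - 3·((8/5)-(4/3)))/1000 = 3/6250 rad
Load 4 — point force P=-12 kN at a=2 m (b=L-a=2):
  θ_4 = -Pb²x(2aL-(3a+b)x)/(2L³EI)  [x≤a] = -(-12)·2²·(8/5)·(2·2·4-(3·2+2)·(8/5))/(2·4³·1000) = 6/3125 rad
Superposition: θ = Σ θ_i = -781/781250 rad ≈ -0.001000 rad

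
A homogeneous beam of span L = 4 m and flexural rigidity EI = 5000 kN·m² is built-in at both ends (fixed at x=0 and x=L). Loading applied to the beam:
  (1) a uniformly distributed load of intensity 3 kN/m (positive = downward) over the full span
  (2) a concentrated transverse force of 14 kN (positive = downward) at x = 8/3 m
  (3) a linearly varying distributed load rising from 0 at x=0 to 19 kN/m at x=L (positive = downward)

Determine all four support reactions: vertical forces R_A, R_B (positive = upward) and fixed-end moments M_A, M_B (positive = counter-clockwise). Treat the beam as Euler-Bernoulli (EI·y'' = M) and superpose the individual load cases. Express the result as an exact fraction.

R_A = 2839/135 kN, M_A = 2468/135 kN·m, R_B = 5801/135 kN, M_B = -3712/135 kN·m

Load 1 — uniform load w=3 kN/m over full span:
  R_A = wL/2 = 3·4/2 = 6 kN
  M_A = wL²/12 = 3·4²/12 = 4 kN·m
  R_B = wL/2 = 3·4/2 = 6 kN
  M_B = -wL²/12 = -3·4²/12 = -4 kN·m
Load 2 — point force P=14 kN at a=8/3 m (b=L-a=4/3):
  R_A = Pb²(3a+b)/L³ = 14·(4/3)²·(3·(8/3)+(4/3))/4³ = 98/27 kN
  M_A = Pab²/L² = 14·(8/3)·(4/3)²/4² = 112/27 kN·m
  R_B = Pa²(a+3b)/L³ = 14·(8/3)²·((8/3)+3·(4/3))/4³ = 280/27 kN
  M_B = -Pa²b/L² = -14·(8/3)²·(4/3)/4² = -224/27 kN·m
Load 3 — triangular load w₀=19 kN/m (0→w₀ over full span):
  R_A = 3w₀L/20 = 3·19·4/20 = 57/5 kN
  M_A = w₀L²/30 = 19·4²/30 = 152/15 kN·m
  R_B = 7w₀L/20 = 7·19·4/20 = 133/5 kN
  M_B = -w₀L²/20 = -19·4²/20 = -76/5 kN·m
Superposition: R_A = 2839/135 kN, M_A = 2468/135 kN·m, R_B = 5801/135 kN, M_B = -3712/135 kN·m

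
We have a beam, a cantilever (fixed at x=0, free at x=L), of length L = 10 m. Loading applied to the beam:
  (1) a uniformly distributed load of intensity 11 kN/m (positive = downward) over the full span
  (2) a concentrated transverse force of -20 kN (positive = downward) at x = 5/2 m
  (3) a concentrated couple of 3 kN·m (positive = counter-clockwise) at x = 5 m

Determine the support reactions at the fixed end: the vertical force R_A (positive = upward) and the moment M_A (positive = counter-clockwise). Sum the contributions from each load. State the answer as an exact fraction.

Load 1 — uniform load w=11 kN/m over full span:
  R_A = wL = 11·10 = 110 kN
  M_A = wL²/2 = 11·10²/2 = 550 kN·m
Load 2 — point force P=-20 kN at a=5/2 m (b=L-a=15/2):
  R_A = P = (-20) = -20 kN
  M_A = Pa = (-20)·(5/2) = -50 kN·m
Load 3 — applied couple M₀=3 kN·m at a=5 m (b=L-a=5):
  R_A = 0 kN
  M_A = -M₀ = -3 kN·m
Superposition: R_A = 90 kN, M_A = 497 kN·m

R_A = 90 kN, M_A = 497 kN·m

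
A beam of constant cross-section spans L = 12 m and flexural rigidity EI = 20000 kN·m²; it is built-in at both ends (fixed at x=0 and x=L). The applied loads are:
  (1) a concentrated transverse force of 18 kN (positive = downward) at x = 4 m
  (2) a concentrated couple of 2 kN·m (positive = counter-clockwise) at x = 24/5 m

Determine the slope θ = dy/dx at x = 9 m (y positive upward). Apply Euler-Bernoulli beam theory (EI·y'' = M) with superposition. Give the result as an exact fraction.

θ(9) = 327/250000 rad

Load 1 — point force P=18 kN at a=4 m (b=L-a=8):
  θ_1 = Pa²(L-x)(2bL-(3b+a)(L-x))/(2L³EI)  [x>a] = 18·4²·(12-9)·(2·8·12-(3·8+4)·(12-9))/(2·12³·20000) = 27/20000 rad
Load 2 — applied couple M₀=2 kN·m at a=24/5 m (b=L-a=36/5):
  θ_2 = (R_Ax²/2 - M_Ax - M₀(x-a))/EI  [x>a] with R_A=6/25, M_A=6/25 = ((6/25)·9²/2 - (6/25)·9 - 2·(9-(24/5)))/20000 = -21/500000 rad
Superposition: θ = Σ θ_i = 327/250000 rad ≈ 0.001308 rad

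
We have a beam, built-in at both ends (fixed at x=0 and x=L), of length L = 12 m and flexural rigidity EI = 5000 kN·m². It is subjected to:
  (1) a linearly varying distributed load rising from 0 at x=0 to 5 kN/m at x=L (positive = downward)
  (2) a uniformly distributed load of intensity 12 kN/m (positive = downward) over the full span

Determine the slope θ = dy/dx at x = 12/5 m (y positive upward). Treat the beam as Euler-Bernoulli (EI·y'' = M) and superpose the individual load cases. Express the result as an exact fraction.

θ(12/5) = -3096/78125 rad

Load 1 — triangular load w₀=5 kN/m (0→w₀ over full span):
  θ_1 = -w₀(2x(L-x)(L-2x)(x+2L)+x²(L-x)²)/(120LEI) = -5·(2·(12/5)·(12-(12/5))·(12-2·(12/5))·((12/5)+2·12)+(12/5)²·(12-(12/5))²)/(120·12·5000) = -504/78125 rad
Load 2 — uniform load w=12 kN/m over full span:
  θ_2 = -wx(L-x)(L-2x)/(12EI) = -12·(12/5)·(12-(12/5))·(12-2·(12/5))/(12·5000) = -2592/78125 rad
Superposition: θ = Σ θ_i = -3096/78125 rad ≈ -0.039629 rad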